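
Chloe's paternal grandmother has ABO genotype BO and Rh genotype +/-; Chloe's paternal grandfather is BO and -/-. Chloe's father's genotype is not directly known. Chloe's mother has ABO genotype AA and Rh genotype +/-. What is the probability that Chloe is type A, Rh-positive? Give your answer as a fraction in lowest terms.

5/16

Chloe's father's ABO genotype from BO × BO: 1/4 BB, 1/2 BO, 1/4 OO.
Crossing each possibility with the mother AA and summing P(type A): 1/4·0 + 1/2·1/2 + 1/4·1 = 1/2.
Similarly for Rh via the father's Rh distribution: P(Rh+) = 5/8.
Independent loci: 1/2 × 5/8 = 5/16.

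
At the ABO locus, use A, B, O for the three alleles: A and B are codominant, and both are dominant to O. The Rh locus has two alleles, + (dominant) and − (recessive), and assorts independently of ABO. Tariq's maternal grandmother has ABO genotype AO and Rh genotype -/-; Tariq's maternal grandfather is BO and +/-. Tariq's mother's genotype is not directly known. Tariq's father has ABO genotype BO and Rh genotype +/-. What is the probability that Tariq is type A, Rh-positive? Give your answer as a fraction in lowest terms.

Tariq's mother's ABO genotype from AO × BO: 1/4 AB, 1/4 AO, 1/4 BO, 1/4 OO.
Crossing each possibility with the father BO and summing P(type A): 1/4·1/4 + 1/4·1/4 + 1/4·0 + 1/4·0 = 1/8.
Similarly for Rh via the mother's Rh distribution: P(Rh+) = 5/8.
Independent loci: 1/8 × 5/8 = 5/64.

5/64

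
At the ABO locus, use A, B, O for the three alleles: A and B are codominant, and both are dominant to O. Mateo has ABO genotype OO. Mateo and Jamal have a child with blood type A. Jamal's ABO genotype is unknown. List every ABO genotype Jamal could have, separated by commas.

For each candidate genotype of Jamal, check whether crossing it with OO can produce every observed child phenotype.
  AA → possible child types {A} ✓
  AB → possible child types {A, B} ✓
  AO → possible child types {O, A} ✓
  BB → possible child types {B} ✗
  BO → possible child types {O, B} ✗
  OO → possible child types {O} ✗

AA, AB, AO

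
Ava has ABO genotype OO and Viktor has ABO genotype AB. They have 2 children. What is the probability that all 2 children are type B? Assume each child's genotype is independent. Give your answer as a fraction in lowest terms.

1/4

ABO cross OO × AB → 1/2 A, 1/2 B.
So P(type B) = 1/2 per child.
All 2 independent: (1/2)^2 = 1/4.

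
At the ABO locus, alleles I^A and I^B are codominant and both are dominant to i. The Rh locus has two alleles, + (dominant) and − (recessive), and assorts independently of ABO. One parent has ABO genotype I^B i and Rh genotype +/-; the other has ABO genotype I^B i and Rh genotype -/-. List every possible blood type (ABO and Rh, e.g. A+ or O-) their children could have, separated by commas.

O+, O-, B+, B-

Gametes from I^B i × I^B i give offspring ABO genotypes I^B I^B, I^B i, i i, i.e. phenotypes O, B.
Rh cross +/- × -/- → phenotypes Rh+, Rh-.
Combining independently: O+, O-, B+, B-.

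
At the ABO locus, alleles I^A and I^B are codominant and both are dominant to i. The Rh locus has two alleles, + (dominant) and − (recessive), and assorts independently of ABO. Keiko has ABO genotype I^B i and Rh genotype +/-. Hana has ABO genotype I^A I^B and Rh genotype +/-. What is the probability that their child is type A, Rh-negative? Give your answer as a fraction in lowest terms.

ABO cross I^B i × I^A I^B → offspring phenotypes: 1/4 A, 1/2 B, 1/4 AB.
Rh cross +/- × +/- → 3/4 Rh+, 1/4 Rh-.
Independent loci: P(type A, Rh-negative) = 1/4 × 1/4 = 1/16.

1/16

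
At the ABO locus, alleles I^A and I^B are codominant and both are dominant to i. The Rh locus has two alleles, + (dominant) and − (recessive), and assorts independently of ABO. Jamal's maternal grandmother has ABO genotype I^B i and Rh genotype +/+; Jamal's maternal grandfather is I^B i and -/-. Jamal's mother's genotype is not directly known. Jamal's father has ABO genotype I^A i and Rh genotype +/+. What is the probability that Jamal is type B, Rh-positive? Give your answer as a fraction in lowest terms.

1/4

Jamal's mother's ABO genotype from I^B i × I^B i: 1/4 I^B I^B, 1/2 I^B i, 1/4 i i.
Crossing each possibility with the father I^A i and summing P(type B): 1/4·1/2 + 1/2·1/4 + 1/4·0 = 1/4.
Similarly for Rh via the mother's Rh distribution: P(Rh+) = 1.
Independent loci: 1/4 × 1 = 1/4.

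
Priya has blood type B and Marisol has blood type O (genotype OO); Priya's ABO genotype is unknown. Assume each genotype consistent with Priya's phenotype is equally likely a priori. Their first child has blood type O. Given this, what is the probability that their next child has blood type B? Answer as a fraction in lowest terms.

1/2

Possible genotypes: Priya ∈ {BB, BO}; Marisol ∈ {OO}.
Weight each parental genotype pair by prior × P(type-O child):
  BO × OO: posterior weight 1; P(next child type B) = 1/2.
Weighted sum = 1/2.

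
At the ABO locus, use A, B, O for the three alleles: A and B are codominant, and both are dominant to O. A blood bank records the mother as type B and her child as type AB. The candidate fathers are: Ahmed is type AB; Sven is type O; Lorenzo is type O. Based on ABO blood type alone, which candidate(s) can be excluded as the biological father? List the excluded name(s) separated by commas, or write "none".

A candidate is excluded only if no genotype consistent with his phenotype could produce a type AB child with a type B mother.
Sven (type O): no genotype consistent with that phenotype can produce a type-AB child with a type-B mother.
Lorenzo (type O): no genotype consistent with that phenotype can produce a type-AB child with a type-B mother.

Sven, Lorenzo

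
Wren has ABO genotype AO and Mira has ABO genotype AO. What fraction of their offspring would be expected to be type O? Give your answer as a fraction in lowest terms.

ABO cross AO × AO → offspring phenotypes: 1/4 O, 3/4 A.
So P(type O) = 1/4.

1/4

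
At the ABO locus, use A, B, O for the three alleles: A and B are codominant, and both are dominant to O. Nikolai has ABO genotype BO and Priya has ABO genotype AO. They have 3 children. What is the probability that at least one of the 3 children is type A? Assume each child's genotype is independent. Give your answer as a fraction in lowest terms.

37/64

ABO cross BO × AO → 1/4 O, 1/4 A, 1/4 B, 1/4 AB.
So P(type A) = 1/4 per child.
P(none) = (3/4)^3 = 27/64; P(at least one) = 1 − 27/64 = 37/64.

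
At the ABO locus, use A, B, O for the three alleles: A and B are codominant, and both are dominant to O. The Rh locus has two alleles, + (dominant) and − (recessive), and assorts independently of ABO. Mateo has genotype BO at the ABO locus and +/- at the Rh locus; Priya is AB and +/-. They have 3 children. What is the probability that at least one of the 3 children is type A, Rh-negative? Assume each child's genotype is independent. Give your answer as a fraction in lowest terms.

ABO cross BO × AB → 1/4 A, 1/2 B, 1/4 AB.
Rh cross +/- × +/- → 3/4 Rh+, 1/4 Rh-; so P(type A, Rh-negative) = 1/4 × 1/4 = 1/16 per child.
P(none) = (15/16)^3 = 3375/4096; P(at least one) = 1 − 3375/4096 = 721/4096.

721/4096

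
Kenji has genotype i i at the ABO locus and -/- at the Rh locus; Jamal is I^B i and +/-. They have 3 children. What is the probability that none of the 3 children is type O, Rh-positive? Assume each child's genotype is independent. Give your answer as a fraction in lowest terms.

27/64

ABO cross i i × I^B i → 1/2 O, 1/2 B.
Rh cross -/- × +/- → 1/2 Rh+, 1/2 Rh-; so P(type O, Rh-positive) = 1/2 × 1/2 = 1/4 per child.
P(not type O, Rh-positive) = 3/4 for one child; (3/4)^3 = 27/64.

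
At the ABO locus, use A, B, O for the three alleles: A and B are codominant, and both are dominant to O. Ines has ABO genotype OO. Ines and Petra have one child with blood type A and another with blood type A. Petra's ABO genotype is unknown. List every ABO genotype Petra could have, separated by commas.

AA, AB, AO

For each candidate genotype of Petra, check whether crossing it with OO can produce every observed child phenotype.
  AA → possible child types {A} ✓
  AB → possible child types {A, B} ✓
  AO → possible child types {O, A} ✓
  BB → possible child types {B} ✗
  BO → possible child types {O, B} ✗
  OO → possible child types {O} ✗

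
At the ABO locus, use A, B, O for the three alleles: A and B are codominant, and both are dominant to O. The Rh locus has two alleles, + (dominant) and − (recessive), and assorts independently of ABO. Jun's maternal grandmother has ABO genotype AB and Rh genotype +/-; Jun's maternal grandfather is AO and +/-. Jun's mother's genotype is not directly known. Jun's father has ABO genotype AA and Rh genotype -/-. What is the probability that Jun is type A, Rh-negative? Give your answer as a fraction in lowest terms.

Jun's mother's ABO genotype from AB × AO: 1/4 AA, 1/4 AB, 1/4 AO, 1/4 BO.
Crossing each possibility with the father AA and summing P(type A): 1/4·1 + 1/4·1/2 + 1/4·1 + 1/4·1/2 = 3/4.
Similarly for Rh via the mother's Rh distribution: P(Rh-) = 1/2.
Independent loci: 3/4 × 1/2 = 3/8.

3/8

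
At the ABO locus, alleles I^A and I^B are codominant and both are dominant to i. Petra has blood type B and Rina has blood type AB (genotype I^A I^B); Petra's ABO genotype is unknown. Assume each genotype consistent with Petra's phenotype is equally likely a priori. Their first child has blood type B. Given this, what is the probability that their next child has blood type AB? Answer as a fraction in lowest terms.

3/8

Possible genotypes: Petra ∈ {I^B I^B, I^B i}; Rina ∈ {I^A I^B}.
Weight each parental genotype pair by prior × P(type-B child):
  I^B I^B × I^A I^B: posterior weight 1/2; P(next child type AB) = 1/2.
  I^B i × I^A I^B: posterior weight 1/2; P(next child type AB) = 1/4.
Weighted sum = 3/8.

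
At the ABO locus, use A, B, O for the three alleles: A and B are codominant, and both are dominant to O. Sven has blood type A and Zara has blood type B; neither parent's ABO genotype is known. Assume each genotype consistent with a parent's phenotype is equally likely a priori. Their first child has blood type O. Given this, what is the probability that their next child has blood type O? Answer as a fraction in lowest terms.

Possible genotypes: Sven ∈ {AA, AO}; Zara ∈ {BB, BO}.
Weight each parental genotype pair by prior × P(type-O child):
  AO × BO: posterior weight 1; P(next child type O) = 1/4.
Weighted sum = 1/4.

1/4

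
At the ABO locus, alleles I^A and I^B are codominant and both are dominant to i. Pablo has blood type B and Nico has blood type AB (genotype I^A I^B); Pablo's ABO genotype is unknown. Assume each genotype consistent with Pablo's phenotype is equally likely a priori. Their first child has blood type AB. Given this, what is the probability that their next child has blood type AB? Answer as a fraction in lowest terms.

5/12

Possible genotypes: Pablo ∈ {I^B I^B, I^B i}; Nico ∈ {I^A I^B}.
Weight each parental genotype pair by prior × P(type-AB child):
  I^B I^B × I^A I^B: posterior weight 2/3; P(next child type AB) = 1/2.
  I^B i × I^A I^B: posterior weight 1/3; P(next child type AB) = 1/4.
Weighted sum = 5/12.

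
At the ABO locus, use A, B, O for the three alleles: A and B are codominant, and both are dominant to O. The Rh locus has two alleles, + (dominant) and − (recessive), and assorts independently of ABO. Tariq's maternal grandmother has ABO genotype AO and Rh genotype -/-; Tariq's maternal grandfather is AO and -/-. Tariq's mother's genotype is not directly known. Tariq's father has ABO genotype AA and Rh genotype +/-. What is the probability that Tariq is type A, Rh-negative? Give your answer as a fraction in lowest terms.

1/2

Tariq's mother's ABO genotype from AO × AO: 1/4 AA, 1/2 AO, 1/4 OO.
Crossing each possibility with the father AA and summing P(type A): 1/4·1 + 1/2·1 + 1/4·1 = 1.
Similarly for Rh via the mother's Rh distribution: P(Rh-) = 1/2.
Independent loci: 1 × 1/2 = 1/2.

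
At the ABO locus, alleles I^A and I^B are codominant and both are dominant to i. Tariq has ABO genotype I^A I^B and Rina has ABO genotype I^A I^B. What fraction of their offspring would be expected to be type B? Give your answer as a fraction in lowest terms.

ABO cross I^A I^B × I^A I^B → offspring phenotypes: 1/4 A, 1/4 B, 1/2 AB.
So P(type B) = 1/4.

1/4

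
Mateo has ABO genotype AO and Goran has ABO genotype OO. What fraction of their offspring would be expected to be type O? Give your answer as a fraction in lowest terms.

ABO cross AO × OO → offspring phenotypes: 1/2 O, 1/2 A.
So P(type O) = 1/2.

1/2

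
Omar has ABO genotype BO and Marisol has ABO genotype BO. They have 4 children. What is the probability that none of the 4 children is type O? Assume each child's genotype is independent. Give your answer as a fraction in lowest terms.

81/256

ABO cross BO × BO → 1/4 O, 3/4 B.
So P(type O) = 1/4 per child.
P(not type O) = 3/4 for one child; (3/4)^4 = 81/256.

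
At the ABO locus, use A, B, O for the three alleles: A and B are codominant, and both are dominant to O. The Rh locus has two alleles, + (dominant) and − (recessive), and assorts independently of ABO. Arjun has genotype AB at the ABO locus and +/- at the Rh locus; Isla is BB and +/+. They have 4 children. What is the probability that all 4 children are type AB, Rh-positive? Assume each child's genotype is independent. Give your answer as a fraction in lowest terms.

1/16

ABO cross AB × BB → 1/2 B, 1/2 AB.
Rh cross +/- × +/+ → 1 Rh+; so P(type AB, Rh-positive) = 1/2 × 1 = 1/2 per child.
All 4 independent: (1/2)^4 = 1/16.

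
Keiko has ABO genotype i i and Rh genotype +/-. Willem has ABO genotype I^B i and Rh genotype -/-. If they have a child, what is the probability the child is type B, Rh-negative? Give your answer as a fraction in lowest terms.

ABO cross i i × I^B i → offspring phenotypes: 1/2 O, 1/2 B.
Rh cross +/- × -/- → 1/2 Rh+, 1/2 Rh-.
Independent loci: P(type B, Rh-negative) = 1/2 × 1/2 = 1/4.

1/4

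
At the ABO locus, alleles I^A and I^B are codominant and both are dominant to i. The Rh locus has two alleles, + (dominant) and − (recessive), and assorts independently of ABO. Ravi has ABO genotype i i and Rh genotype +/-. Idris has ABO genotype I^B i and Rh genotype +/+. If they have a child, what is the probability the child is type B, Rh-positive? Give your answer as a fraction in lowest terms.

1/2

ABO cross i i × I^B i → offspring phenotypes: 1/2 O, 1/2 B.
Rh cross +/- × +/+ → 1 Rh+.
Independent loci: P(type B, Rh-positive) = 1/2 × 1 = 1/2.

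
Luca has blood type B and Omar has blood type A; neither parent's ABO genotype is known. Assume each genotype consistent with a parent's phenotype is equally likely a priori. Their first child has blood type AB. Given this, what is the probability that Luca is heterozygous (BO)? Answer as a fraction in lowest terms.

1/3

Possible genotypes: Luca ∈ {BB, BO}; Omar ∈ {AA, AO}.
Weight each parental genotype pair by prior × P(type-AB child):
  BB × AA: posterior weight 4/9.
  BB × AO: posterior weight 2/9.
  BO × AA: posterior weight 2/9.
  BO × AO: posterior weight 1/9.
Sum the posterior weight over pairs where Luca is BO: 1/3.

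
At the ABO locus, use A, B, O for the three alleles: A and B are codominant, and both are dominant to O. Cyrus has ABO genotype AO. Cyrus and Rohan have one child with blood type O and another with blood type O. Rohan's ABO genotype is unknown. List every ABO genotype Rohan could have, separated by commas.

For each candidate genotype of Rohan, check whether crossing it with AO can produce every observed child phenotype.
  AA → possible child types {A} ✗
  AB → possible child types {A, B, AB} ✗
  AO → possible child types {O, A} ✓
  BB → possible child types {B, AB} ✗
  BO → possible child types {O, A, B, AB} ✓
  OO → possible child types {O, A} ✓

AO, BO, OO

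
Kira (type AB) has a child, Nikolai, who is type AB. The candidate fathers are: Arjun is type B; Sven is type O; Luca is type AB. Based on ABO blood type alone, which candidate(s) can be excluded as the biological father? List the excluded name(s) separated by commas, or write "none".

Sven

A candidate is excluded only if no genotype consistent with his phenotype could produce a type AB child with a type AB mother.
Sven (type O): no genotype consistent with that phenotype can produce a type-AB child with a type-AB mother.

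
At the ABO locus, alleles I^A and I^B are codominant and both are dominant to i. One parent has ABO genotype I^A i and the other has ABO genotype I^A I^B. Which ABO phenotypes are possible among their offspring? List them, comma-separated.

Gametes from I^A i × I^A I^B give offspring ABO genotypes I^A I^A, I^A I^B, I^A i, I^B i, i.e. phenotypes A, B, AB.

A, B, AB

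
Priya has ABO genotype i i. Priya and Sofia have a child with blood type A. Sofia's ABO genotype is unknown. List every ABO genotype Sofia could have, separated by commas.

For each candidate genotype of Sofia, check whether crossing it with i i can produce every observed child phenotype.
  I^A I^A → possible child types {A} ✓
  I^A I^B → possible child types {A, B} ✓
  I^A i → possible child types {O, A} ✓
  I^B I^B → possible child types {B} ✗
  I^B i → possible child types {O, B} ✗
  i i → possible child types {O} ✗

I^A I^A, I^A I^B, I^A i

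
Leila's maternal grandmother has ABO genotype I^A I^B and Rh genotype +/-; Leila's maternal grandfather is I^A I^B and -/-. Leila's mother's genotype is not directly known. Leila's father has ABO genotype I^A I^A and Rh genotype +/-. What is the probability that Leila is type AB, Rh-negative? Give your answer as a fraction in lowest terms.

3/16

Leila's mother's ABO genotype from I^A I^B × I^A I^B: 1/4 I^A I^A, 1/2 I^A I^B, 1/4 I^B I^B.
Crossing each possibility with the father I^A I^A and summing P(type AB): 1/4·0 + 1/2·1/2 + 1/4·1 = 1/2.
Similarly for Rh via the mother's Rh distribution: P(Rh-) = 3/8.
Independent loci: 1/2 × 3/8 = 3/16.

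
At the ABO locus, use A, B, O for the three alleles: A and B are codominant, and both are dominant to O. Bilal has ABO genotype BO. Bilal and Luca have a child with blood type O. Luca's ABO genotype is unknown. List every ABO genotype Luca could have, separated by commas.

For each candidate genotype of Luca, check whether crossing it with BO can produce every observed child phenotype.
  AA → possible child types {A, AB} ✗
  AB → possible child types {A, B, AB} ✗
  AO → possible child types {O, A, B, AB} ✓
  BB → possible child types {B} ✗
  BO → possible child types {O, B} ✓
  OO → possible child types {O, B} ✓

AO, BO, OO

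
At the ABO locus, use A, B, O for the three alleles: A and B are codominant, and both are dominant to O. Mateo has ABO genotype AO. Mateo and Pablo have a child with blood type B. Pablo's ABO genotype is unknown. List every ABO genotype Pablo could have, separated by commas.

AB, BB, BO

For each candidate genotype of Pablo, check whether crossing it with AO can produce every observed child phenotype.
  AA → possible child types {A} ✗
  AB → possible child types {A, B, AB} ✓
  AO → possible child types {O, A} ✗
  BB → possible child types {B, AB} ✓
  BO → possible child types {O, A, B, AB} ✓
  OO → possible child types {O, A} ✗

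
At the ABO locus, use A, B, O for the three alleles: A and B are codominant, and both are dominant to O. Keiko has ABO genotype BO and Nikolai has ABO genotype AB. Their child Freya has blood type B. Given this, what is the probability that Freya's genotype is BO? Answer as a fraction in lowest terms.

1/2

Cross BO × AB → 1/4 AB, 1/4 AO, 1/4 BB, 1/4 BO.
Type-B genotypes among offspring: BB (1/4), BO (1/4); total 1/2.
P(BO | type B) = (1/4) / (1/2) = 1/2.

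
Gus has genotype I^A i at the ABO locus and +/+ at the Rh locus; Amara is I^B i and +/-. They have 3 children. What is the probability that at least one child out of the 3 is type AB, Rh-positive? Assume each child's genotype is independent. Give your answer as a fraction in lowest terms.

ABO cross I^A i × I^B i → 1/4 O, 1/4 A, 1/4 B, 1/4 AB.
Rh cross +/+ × +/- → 1 Rh+; so P(type AB, Rh-positive) = 1/4 × 1 = 1/4 per child.
P(none) = (3/4)^3 = 27/64; P(at least one) = 1 − 27/64 = 37/64.

37/64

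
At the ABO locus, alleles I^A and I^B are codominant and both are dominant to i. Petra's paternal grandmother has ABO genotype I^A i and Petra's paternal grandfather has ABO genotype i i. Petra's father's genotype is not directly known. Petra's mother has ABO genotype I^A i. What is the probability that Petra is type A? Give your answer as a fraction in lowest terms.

Petra's father's ABO genotype from I^A i × i i: 1/2 I^A i, 1/2 i i.
Crossing each possibility with the mother I^A i and summing P(type A): 1/2·3/4 + 1/2·1/2 = 5/8.

5/8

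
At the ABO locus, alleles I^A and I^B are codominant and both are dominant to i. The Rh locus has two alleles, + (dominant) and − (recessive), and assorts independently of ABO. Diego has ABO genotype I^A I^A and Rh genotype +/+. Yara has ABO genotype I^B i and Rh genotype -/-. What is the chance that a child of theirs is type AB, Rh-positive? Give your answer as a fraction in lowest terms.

ABO cross I^A I^A × I^B i → offspring phenotypes: 1/2 A, 1/2 AB.
Rh cross +/+ × -/- → 1 Rh+.
Independent loci: P(type AB, Rh-positive) = 1/2 × 1 = 1/2.

1/2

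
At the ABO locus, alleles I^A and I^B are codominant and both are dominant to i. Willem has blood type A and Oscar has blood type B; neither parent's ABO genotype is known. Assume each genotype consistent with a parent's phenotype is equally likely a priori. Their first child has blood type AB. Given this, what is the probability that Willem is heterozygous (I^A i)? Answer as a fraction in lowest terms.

1/3

Possible genotypes: Willem ∈ {I^A I^A, I^A i}; Oscar ∈ {I^B I^B, I^B i}.
Weight each parental genotype pair by prior × P(type-AB child):
  I^A I^A × I^B I^B: posterior weight 4/9.
  I^A I^A × I^B i: posterior weight 2/9.
  I^A i × I^B I^B: posterior weight 2/9.
  I^A i × I^B i: posterior weight 1/9.
Sum the posterior weight over pairs where Willem is I^A i: 1/3.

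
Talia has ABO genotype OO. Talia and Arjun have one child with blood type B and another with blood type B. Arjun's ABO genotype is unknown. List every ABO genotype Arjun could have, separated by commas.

AB, BB, BO

For each candidate genotype of Arjun, check whether crossing it with OO can produce every observed child phenotype.
  AA → possible child types {A} ✗
  AB → possible child types {A, B} ✓
  AO → possible child types {O, A} ✗
  BB → possible child types {B} ✓
  BO → possible child types {O, B} ✓
  OO → possible child types {O} ✗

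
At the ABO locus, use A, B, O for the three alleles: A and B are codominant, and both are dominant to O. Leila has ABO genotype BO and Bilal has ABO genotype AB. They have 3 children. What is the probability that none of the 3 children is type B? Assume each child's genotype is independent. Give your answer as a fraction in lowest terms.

1/8

ABO cross BO × AB → 1/4 A, 1/2 B, 1/4 AB.
So P(type B) = 1/2 per child.
P(not type B) = 1/2 for one child; (1/2)^3 = 1/8.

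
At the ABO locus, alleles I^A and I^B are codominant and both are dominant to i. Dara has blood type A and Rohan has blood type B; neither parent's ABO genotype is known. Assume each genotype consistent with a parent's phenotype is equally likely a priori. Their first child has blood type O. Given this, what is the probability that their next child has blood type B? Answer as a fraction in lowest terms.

Possible genotypes: Dara ∈ {I^A I^A, I^A i}; Rohan ∈ {I^B I^B, I^B i}.
Weight each parental genotype pair by prior × P(type-O child):
  I^A i × I^B i: posterior weight 1; P(next child type B) = 1/4.
Weighted sum = 1/4.

1/4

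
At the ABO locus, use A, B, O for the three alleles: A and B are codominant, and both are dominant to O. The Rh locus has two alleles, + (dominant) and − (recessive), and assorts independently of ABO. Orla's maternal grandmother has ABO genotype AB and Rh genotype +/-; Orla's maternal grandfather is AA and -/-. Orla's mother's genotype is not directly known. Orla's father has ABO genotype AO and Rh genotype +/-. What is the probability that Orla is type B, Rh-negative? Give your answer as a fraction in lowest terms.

Orla's mother's ABO genotype from AB × AA: 1/2 AA, 1/2 AB.
Crossing each possibility with the father AO and summing P(type B): 1/2·0 + 1/2·1/4 = 1/8.
Similarly for Rh via the mother's Rh distribution: P(Rh-) = 3/8.
Independent loci: 1/8 × 3/8 = 3/64.

3/64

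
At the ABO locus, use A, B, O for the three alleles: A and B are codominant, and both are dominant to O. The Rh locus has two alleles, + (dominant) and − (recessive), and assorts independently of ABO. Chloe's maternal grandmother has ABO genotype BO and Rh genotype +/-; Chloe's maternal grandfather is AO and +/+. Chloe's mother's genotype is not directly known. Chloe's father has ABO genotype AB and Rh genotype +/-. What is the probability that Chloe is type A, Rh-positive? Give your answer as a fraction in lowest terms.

21/64

Chloe's mother's ABO genotype from BO × AO: 1/4 AB, 1/4 AO, 1/4 BO, 1/4 OO.
Crossing each possibility with the father AB and summing P(type A): 1/4·1/4 + 1/4·1/2 + 1/4·1/4 + 1/4·1/2 = 3/8.
Similarly for Rh via the mother's Rh distribution: P(Rh+) = 7/8.
Independent loci: 3/8 × 7/8 = 21/64.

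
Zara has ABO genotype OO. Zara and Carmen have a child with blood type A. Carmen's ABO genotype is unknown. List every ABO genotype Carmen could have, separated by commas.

AA, AB, AO

For each candidate genotype of Carmen, check whether crossing it with OO can produce every observed child phenotype.
  AA → possible child types {A} ✓
  AB → possible child types {A, B} ✓
  AO → possible child types {O, A} ✓
  BB → possible child types {B} ✗
  BO → possible child types {O, B} ✗
  OO → possible child types {O} ✗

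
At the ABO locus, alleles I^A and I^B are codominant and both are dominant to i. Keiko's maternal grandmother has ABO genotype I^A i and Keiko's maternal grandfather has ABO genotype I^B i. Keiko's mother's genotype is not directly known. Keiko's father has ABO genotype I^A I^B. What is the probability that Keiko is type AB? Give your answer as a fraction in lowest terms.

Keiko's mother's ABO genotype from I^A i × I^B i: 1/4 I^A I^B, 1/4 I^A i, 1/4 I^B i, 1/4 i i.
Crossing each possibility with the father I^A I^B and summing P(type AB): 1/4·1/2 + 1/4·1/4 + 1/4·1/4 + 1/4·0 = 1/4.

1/4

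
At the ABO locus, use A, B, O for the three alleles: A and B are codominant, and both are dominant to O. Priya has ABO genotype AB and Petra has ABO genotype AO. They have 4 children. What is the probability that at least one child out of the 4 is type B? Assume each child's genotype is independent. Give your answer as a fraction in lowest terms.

175/256

ABO cross AB × AO → 1/2 A, 1/4 B, 1/4 AB.
So P(type B) = 1/4 per child.
P(none) = (3/4)^4 = 81/256; P(at least one) = 1 − 81/256 = 175/256.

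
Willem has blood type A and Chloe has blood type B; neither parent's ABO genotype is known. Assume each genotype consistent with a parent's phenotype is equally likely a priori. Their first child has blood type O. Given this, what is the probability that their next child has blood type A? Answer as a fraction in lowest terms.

Possible genotypes: Willem ∈ {AA, AO}; Chloe ∈ {BB, BO}.
Weight each parental genotype pair by prior × P(type-O child):
  AO × BO: posterior weight 1; P(next child type A) = 1/4.
Weighted sum = 1/4.

1/4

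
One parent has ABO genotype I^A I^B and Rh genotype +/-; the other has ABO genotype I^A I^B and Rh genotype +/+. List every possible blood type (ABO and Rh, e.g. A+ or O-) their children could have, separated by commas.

Gametes from I^A I^B × I^A I^B give offspring ABO genotypes I^A I^A, I^A I^B, I^B I^B, i.e. phenotypes A, B, AB.
Rh cross +/- × +/+ → phenotypes Rh+.
Combining independently: A+, B+, AB+.

A+, B+, AB+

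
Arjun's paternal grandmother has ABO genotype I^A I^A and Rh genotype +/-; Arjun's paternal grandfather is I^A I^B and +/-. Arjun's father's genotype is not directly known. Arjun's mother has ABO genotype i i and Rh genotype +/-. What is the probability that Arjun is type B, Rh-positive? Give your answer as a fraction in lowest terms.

3/16

Arjun's father's ABO genotype from I^A I^A × I^A I^B: 1/2 I^A I^A, 1/2 I^A I^B.
Crossing each possibility with the mother i i and summing P(type B): 1/2·0 + 1/2·1/2 = 1/4.
Similarly for Rh via the father's Rh distribution: P(Rh+) = 3/4.
Independent loci: 1/4 × 3/4 = 3/16.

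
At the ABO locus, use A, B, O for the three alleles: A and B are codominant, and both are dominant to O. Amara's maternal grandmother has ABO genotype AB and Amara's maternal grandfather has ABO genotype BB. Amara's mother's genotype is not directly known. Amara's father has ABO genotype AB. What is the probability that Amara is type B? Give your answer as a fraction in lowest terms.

3/8

Amara's mother's ABO genotype from AB × BB: 1/2 AB, 1/2 BB.
Crossing each possibility with the father AB and summing P(type B): 1/2·1/4 + 1/2·1/2 = 3/8.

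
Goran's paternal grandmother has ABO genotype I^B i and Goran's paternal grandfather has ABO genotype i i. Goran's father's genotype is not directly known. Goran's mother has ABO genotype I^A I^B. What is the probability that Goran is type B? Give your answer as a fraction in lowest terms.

Goran's father's ABO genotype from I^B i × i i: 1/2 I^B i, 1/2 i i.
Crossing each possibility with the mother I^A I^B and summing P(type B): 1/2·1/2 + 1/2·1/2 = 1/2.

1/2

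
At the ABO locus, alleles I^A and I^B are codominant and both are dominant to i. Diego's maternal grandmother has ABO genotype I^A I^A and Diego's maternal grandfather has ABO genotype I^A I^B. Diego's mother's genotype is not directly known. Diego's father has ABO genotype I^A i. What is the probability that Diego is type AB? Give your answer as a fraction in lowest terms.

1/8

Diego's mother's ABO genotype from I^A I^A × I^A I^B: 1/2 I^A I^A, 1/2 I^A I^B.
Crossing each possibility with the father I^A i and summing P(type AB): 1/2·0 + 1/2·1/4 = 1/8.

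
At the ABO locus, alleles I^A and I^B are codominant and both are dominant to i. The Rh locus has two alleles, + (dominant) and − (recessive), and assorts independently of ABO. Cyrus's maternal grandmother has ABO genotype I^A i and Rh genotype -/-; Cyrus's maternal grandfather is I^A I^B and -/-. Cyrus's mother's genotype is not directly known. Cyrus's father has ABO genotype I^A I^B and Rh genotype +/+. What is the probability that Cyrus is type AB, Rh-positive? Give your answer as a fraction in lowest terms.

Cyrus's mother's ABO genotype from I^A i × I^A I^B: 1/4 I^A I^A, 1/4 I^A I^B, 1/4 I^A i, 1/4 I^B i.
Crossing each possibility with the father I^A I^B and summing P(type AB): 1/4·1/2 + 1/4·1/2 + 1/4·1/4 + 1/4·1/4 = 3/8.
Similarly for Rh via the mother's Rh distribution: P(Rh+) = 1.
Independent loci: 3/8 × 1 = 3/8.

3/8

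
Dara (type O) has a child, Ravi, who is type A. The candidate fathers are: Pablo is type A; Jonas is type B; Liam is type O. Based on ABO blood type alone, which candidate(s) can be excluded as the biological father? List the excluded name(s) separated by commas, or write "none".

Jonas, Liam

A candidate is excluded only if no genotype consistent with his phenotype could produce a type A child with a type O mother.
Jonas (type B): no genotype consistent with that phenotype can produce a type-A child with a type-O mother.
Liam (type O): no genotype consistent with that phenotype can produce a type-A child with a type-O mother.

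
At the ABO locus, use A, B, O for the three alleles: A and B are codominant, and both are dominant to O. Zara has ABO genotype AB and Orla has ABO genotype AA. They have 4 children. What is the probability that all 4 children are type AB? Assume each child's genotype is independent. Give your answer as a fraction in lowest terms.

1/16

ABO cross AB × AA → 1/2 A, 1/2 AB.
So P(type AB) = 1/2 per child.
All 4 independent: (1/2)^4 = 1/16.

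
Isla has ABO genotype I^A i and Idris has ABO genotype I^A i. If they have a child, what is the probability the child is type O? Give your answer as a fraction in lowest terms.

1/4

ABO cross I^A i × I^A i → offspring phenotypes: 1/4 O, 3/4 A.
So P(type O) = 1/4.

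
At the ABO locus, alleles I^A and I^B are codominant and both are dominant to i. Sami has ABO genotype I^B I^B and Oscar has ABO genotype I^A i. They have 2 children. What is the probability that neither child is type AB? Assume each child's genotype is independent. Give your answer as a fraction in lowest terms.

1/4

ABO cross I^B I^B × I^A i → 1/2 B, 1/2 AB.
So P(type AB) = 1/2 per child.
P(not type AB) = 1/2 for one child; (1/2)^2 = 1/4.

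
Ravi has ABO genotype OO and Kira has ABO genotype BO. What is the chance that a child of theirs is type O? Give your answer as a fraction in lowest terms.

1/2

ABO cross OO × BO → offspring phenotypes: 1/2 O, 1/2 B.
So P(type O) = 1/2.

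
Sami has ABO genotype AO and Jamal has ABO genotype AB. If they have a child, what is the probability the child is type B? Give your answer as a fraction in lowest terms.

1/4

ABO cross AO × AB → offspring phenotypes: 1/2 A, 1/4 B, 1/4 AB.
So P(type B) = 1/4.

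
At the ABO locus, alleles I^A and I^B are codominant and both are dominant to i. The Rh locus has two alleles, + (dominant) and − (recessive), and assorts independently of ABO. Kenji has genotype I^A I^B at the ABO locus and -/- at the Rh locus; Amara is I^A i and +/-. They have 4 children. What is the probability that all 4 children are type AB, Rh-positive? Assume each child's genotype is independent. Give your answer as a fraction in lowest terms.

1/4096

ABO cross I^A I^B × I^A i → 1/2 A, 1/4 B, 1/4 AB.
Rh cross -/- × +/- → 1/2 Rh+, 1/2 Rh-; so P(type AB, Rh-positive) = 1/4 × 1/2 = 1/8 per child.
All 4 independent: (1/8)^4 = 1/4096.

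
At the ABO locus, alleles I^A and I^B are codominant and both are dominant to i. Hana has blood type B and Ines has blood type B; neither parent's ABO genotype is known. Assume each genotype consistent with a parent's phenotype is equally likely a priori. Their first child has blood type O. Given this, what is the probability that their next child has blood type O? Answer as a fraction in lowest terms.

1/4

Possible genotypes: Hana ∈ {I^B I^B, I^B i}; Ines ∈ {I^B I^B, I^B i}.
Weight each parental genotype pair by prior × P(type-O child):
  I^B i × I^B i: posterior weight 1; P(next child type O) = 1/4.
Weighted sum = 1/4.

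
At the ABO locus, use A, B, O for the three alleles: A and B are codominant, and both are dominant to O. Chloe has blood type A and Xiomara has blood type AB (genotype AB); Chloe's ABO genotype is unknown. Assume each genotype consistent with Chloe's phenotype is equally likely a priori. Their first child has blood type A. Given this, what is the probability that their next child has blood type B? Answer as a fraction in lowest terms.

1/8

Possible genotypes: Chloe ∈ {AA, AO}; Xiomara ∈ {AB}.
Weight each parental genotype pair by prior × P(type-A child):
  AA × AB: posterior weight 1/2; P(next child type B) = 0.
  AO × AB: posterior weight 1/2; P(next child type B) = 1/4.
Weighted sum = 1/8.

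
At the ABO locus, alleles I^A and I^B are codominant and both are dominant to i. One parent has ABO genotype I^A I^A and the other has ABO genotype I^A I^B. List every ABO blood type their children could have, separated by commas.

Gametes from I^A I^A × I^A I^B give offspring ABO genotypes I^A I^A, I^A I^B, i.e. phenotypes A, AB.

A, AB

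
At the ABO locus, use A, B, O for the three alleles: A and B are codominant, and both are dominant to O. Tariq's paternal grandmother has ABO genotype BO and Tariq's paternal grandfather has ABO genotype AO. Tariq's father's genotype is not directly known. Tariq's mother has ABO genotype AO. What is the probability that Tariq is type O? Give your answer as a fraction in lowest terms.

1/4

Tariq's father's ABO genotype from BO × AO: 1/4 AB, 1/4 AO, 1/4 BO, 1/4 OO.
Crossing each possibility with the mother AO and summing P(type O): 1/4·0 + 1/4·1/4 + 1/4·1/4 + 1/4·1/2 = 1/4.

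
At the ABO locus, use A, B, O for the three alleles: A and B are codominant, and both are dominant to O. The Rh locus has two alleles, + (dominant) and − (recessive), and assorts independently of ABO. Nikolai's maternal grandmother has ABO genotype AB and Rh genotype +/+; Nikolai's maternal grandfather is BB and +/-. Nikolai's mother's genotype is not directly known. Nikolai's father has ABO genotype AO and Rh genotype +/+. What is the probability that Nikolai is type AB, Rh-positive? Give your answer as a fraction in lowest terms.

3/8

Nikolai's mother's ABO genotype from AB × BB: 1/2 AB, 1/2 BB.
Crossing each possibility with the father AO and summing P(type AB): 1/2·1/4 + 1/2·1/2 = 3/8.
Similarly for Rh via the mother's Rh distribution: P(Rh+) = 1.
Independent loci: 3/8 × 1 = 3/8.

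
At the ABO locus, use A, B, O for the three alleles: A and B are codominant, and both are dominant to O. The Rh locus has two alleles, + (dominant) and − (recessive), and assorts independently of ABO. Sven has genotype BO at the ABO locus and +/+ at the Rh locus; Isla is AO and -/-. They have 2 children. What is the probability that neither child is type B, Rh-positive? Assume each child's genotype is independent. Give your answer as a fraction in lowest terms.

9/16

ABO cross BO × AO → 1/4 O, 1/4 A, 1/4 B, 1/4 AB.
Rh cross +/+ × -/- → 1 Rh+; so P(type B, Rh-positive) = 1/4 × 1 = 1/4 per child.
P(not type B, Rh-positive) = 3/4 for one child; (3/4)^2 = 9/16.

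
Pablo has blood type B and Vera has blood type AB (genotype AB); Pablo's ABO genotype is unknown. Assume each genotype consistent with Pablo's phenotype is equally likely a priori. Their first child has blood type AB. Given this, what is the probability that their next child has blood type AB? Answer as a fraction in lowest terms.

Possible genotypes: Pablo ∈ {BB, BO}; Vera ∈ {AB}.
Weight each parental genotype pair by prior × P(type-AB child):
  BB × AB: posterior weight 2/3; P(next child type AB) = 1/2.
  BO × AB: posterior weight 1/3; P(next child type AB) = 1/4.
Weighted sum = 5/12.

5/12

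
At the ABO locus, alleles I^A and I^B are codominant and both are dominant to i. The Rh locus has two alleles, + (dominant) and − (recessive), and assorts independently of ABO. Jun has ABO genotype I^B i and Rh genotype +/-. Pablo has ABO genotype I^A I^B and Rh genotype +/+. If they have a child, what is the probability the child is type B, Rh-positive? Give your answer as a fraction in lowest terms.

1/2

ABO cross I^B i × I^A I^B → offspring phenotypes: 1/4 A, 1/2 B, 1/4 AB.
Rh cross +/- × +/+ → 1 Rh+.
Independent loci: P(type B, Rh-positive) = 1/2 × 1 = 1/2.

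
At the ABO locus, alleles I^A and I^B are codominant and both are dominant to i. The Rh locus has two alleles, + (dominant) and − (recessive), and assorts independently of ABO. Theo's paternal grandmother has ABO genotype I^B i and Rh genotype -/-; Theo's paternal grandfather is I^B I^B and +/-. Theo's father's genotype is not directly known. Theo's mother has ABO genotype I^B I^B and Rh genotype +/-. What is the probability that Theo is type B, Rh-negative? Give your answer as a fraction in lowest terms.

3/8

Theo's father's ABO genotype from I^B i × I^B I^B: 1/2 I^B I^B, 1/2 I^B i.
Crossing each possibility with the mother I^B I^B and summing P(type B): 1/2·1 + 1/2·1 = 1.
Similarly for Rh via the father's Rh distribution: P(Rh-) = 3/8.
Independent loci: 1 × 3/8 = 3/8.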